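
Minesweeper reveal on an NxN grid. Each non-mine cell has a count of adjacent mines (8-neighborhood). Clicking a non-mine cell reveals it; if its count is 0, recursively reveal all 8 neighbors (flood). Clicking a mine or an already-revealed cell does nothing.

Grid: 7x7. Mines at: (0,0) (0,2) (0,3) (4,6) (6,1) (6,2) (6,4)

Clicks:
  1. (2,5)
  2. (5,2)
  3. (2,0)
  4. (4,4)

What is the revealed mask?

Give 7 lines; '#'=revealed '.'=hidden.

Answer: ....###
#######
#######
#######
######.
######.
.......

Derivation:
Click 1 (2,5) count=0: revealed 36 new [(0,4) (0,5) (0,6) (1,0) (1,1) (1,2) (1,3) (1,4) (1,5) (1,6) (2,0) (2,1) (2,2) (2,3) (2,4) (2,5) (2,6) (3,0) (3,1) (3,2) (3,3) (3,4) (3,5) (3,6) (4,0) (4,1) (4,2) (4,3) (4,4) (4,5) (5,0) (5,1) (5,2) (5,3) (5,4) (5,5)] -> total=36
Click 2 (5,2) count=2: revealed 0 new [(none)] -> total=36
Click 3 (2,0) count=0: revealed 0 new [(none)] -> total=36
Click 4 (4,4) count=0: revealed 0 new [(none)] -> total=36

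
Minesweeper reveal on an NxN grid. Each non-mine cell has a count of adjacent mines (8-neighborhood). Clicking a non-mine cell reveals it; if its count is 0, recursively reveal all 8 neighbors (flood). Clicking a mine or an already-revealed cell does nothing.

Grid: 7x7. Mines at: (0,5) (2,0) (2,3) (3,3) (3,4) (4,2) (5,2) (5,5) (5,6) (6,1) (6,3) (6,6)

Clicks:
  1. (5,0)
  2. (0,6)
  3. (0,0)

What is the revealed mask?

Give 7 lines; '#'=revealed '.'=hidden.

Answer: #####.#
#####..
.......
.......
.......
#......
.......

Derivation:
Click 1 (5,0) count=1: revealed 1 new [(5,0)] -> total=1
Click 2 (0,6) count=1: revealed 1 new [(0,6)] -> total=2
Click 3 (0,0) count=0: revealed 10 new [(0,0) (0,1) (0,2) (0,3) (0,4) (1,0) (1,1) (1,2) (1,3) (1,4)] -> total=12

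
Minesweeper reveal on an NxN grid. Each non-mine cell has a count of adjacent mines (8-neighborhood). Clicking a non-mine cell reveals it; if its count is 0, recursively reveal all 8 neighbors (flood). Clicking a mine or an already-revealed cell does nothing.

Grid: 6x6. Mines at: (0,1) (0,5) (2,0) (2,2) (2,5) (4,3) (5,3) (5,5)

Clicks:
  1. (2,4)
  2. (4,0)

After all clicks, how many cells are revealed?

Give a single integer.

Click 1 (2,4) count=1: revealed 1 new [(2,4)] -> total=1
Click 2 (4,0) count=0: revealed 9 new [(3,0) (3,1) (3,2) (4,0) (4,1) (4,2) (5,0) (5,1) (5,2)] -> total=10

Answer: 10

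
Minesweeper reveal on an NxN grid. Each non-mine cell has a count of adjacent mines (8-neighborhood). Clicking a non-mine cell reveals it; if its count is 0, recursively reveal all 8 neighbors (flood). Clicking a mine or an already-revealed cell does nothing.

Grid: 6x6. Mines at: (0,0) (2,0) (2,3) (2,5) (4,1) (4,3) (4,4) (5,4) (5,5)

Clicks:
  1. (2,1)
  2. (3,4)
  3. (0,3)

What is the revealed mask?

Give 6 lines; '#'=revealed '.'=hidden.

Answer: .#####
.#####
.#....
....#.
......
......

Derivation:
Click 1 (2,1) count=1: revealed 1 new [(2,1)] -> total=1
Click 2 (3,4) count=4: revealed 1 new [(3,4)] -> total=2
Click 3 (0,3) count=0: revealed 10 new [(0,1) (0,2) (0,3) (0,4) (0,5) (1,1) (1,2) (1,3) (1,4) (1,5)] -> total=12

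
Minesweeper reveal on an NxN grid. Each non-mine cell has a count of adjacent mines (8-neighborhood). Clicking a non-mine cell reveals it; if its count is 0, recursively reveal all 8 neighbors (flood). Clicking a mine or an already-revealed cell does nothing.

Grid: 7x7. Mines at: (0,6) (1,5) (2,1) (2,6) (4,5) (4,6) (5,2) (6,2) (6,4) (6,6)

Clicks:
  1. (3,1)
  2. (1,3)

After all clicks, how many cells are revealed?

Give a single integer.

Click 1 (3,1) count=1: revealed 1 new [(3,1)] -> total=1
Click 2 (1,3) count=0: revealed 19 new [(0,0) (0,1) (0,2) (0,3) (0,4) (1,0) (1,1) (1,2) (1,3) (1,4) (2,2) (2,3) (2,4) (3,2) (3,3) (3,4) (4,2) (4,3) (4,4)] -> total=20

Answer: 20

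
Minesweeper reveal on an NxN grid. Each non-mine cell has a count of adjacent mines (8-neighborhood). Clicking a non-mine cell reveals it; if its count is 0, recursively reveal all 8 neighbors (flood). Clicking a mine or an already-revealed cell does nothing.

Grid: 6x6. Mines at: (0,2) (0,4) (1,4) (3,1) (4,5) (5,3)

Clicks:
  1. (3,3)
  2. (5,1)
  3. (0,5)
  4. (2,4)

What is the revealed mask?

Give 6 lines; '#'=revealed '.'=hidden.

Answer: .....#
......
..###.
..###.
#####.
###...

Derivation:
Click 1 (3,3) count=0: revealed 9 new [(2,2) (2,3) (2,4) (3,2) (3,3) (3,4) (4,2) (4,3) (4,4)] -> total=9
Click 2 (5,1) count=0: revealed 5 new [(4,0) (4,1) (5,0) (5,1) (5,2)] -> total=14
Click 3 (0,5) count=2: revealed 1 new [(0,5)] -> total=15
Click 4 (2,4) count=1: revealed 0 new [(none)] -> total=15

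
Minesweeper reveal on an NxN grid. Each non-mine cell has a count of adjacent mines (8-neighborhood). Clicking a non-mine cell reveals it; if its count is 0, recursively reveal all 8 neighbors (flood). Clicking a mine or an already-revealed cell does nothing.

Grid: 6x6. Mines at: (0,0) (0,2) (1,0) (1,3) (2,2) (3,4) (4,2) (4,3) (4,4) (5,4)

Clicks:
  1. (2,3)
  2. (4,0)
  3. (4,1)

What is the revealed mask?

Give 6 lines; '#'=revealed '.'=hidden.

Click 1 (2,3) count=3: revealed 1 new [(2,3)] -> total=1
Click 2 (4,0) count=0: revealed 8 new [(2,0) (2,1) (3,0) (3,1) (4,0) (4,1) (5,0) (5,1)] -> total=9
Click 3 (4,1) count=1: revealed 0 new [(none)] -> total=9

Answer: ......
......
##.#..
##....
##....
##....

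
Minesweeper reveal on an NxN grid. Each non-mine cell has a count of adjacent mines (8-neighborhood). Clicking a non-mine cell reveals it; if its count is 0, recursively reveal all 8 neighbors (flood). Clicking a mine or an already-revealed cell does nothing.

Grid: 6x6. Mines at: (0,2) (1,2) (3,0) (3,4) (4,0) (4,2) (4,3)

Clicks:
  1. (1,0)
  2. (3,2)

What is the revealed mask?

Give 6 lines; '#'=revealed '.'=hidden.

Answer: ##....
##....
##....
..#...
......
......

Derivation:
Click 1 (1,0) count=0: revealed 6 new [(0,0) (0,1) (1,0) (1,1) (2,0) (2,1)] -> total=6
Click 2 (3,2) count=2: revealed 1 new [(3,2)] -> total=7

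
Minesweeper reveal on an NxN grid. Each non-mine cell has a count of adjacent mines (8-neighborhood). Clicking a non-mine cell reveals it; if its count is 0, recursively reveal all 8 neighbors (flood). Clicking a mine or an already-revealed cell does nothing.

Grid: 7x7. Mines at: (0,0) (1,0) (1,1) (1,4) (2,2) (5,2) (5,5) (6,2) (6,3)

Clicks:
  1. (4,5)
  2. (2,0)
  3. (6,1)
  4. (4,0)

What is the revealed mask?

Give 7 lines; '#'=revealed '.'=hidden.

Answer: .......
.......
##.....
##.....
##...#.
##.....
##.....

Derivation:
Click 1 (4,5) count=1: revealed 1 new [(4,5)] -> total=1
Click 2 (2,0) count=2: revealed 1 new [(2,0)] -> total=2
Click 3 (6,1) count=2: revealed 1 new [(6,1)] -> total=3
Click 4 (4,0) count=0: revealed 8 new [(2,1) (3,0) (3,1) (4,0) (4,1) (5,0) (5,1) (6,0)] -> total=11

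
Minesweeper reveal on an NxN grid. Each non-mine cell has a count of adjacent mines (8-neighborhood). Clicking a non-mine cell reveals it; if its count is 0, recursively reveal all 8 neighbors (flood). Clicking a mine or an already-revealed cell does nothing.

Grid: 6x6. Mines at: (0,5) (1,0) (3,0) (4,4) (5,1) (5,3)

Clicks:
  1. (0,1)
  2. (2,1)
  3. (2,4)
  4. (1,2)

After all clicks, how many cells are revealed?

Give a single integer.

Click 1 (0,1) count=1: revealed 1 new [(0,1)] -> total=1
Click 2 (2,1) count=2: revealed 1 new [(2,1)] -> total=2
Click 3 (2,4) count=0: revealed 20 new [(0,2) (0,3) (0,4) (1,1) (1,2) (1,3) (1,4) (1,5) (2,2) (2,3) (2,4) (2,5) (3,1) (3,2) (3,3) (3,4) (3,5) (4,1) (4,2) (4,3)] -> total=22
Click 4 (1,2) count=0: revealed 0 new [(none)] -> total=22

Answer: 22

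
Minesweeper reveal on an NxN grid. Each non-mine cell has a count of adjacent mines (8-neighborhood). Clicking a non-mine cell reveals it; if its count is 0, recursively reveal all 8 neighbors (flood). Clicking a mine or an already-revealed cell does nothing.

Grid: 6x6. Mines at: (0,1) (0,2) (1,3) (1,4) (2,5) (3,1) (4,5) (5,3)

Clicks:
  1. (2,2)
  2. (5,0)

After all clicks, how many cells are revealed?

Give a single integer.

Answer: 7

Derivation:
Click 1 (2,2) count=2: revealed 1 new [(2,2)] -> total=1
Click 2 (5,0) count=0: revealed 6 new [(4,0) (4,1) (4,2) (5,0) (5,1) (5,2)] -> total=7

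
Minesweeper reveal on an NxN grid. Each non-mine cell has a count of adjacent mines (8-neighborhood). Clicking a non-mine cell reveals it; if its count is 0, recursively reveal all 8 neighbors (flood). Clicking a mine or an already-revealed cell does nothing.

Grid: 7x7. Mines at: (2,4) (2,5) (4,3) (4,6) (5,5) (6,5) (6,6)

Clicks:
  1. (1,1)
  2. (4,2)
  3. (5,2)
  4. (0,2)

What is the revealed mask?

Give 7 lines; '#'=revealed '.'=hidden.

Click 1 (1,1) count=0: revealed 35 new [(0,0) (0,1) (0,2) (0,3) (0,4) (0,5) (0,6) (1,0) (1,1) (1,2) (1,3) (1,4) (1,5) (1,6) (2,0) (2,1) (2,2) (2,3) (3,0) (3,1) (3,2) (3,3) (4,0) (4,1) (4,2) (5,0) (5,1) (5,2) (5,3) (5,4) (6,0) (6,1) (6,2) (6,3) (6,4)] -> total=35
Click 2 (4,2) count=1: revealed 0 new [(none)] -> total=35
Click 3 (5,2) count=1: revealed 0 new [(none)] -> total=35
Click 4 (0,2) count=0: revealed 0 new [(none)] -> total=35

Answer: #######
#######
####...
####...
###....
#####..
#####..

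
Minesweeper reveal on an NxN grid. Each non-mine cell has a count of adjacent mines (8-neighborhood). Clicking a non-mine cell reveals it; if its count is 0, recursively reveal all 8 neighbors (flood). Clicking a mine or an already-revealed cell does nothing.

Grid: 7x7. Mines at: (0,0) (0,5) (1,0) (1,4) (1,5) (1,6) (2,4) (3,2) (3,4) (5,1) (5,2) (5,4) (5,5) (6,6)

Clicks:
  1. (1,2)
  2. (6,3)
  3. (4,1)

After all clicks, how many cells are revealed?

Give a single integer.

Answer: 11

Derivation:
Click 1 (1,2) count=0: revealed 9 new [(0,1) (0,2) (0,3) (1,1) (1,2) (1,3) (2,1) (2,2) (2,3)] -> total=9
Click 2 (6,3) count=2: revealed 1 new [(6,3)] -> total=10
Click 3 (4,1) count=3: revealed 1 new [(4,1)] -> total=11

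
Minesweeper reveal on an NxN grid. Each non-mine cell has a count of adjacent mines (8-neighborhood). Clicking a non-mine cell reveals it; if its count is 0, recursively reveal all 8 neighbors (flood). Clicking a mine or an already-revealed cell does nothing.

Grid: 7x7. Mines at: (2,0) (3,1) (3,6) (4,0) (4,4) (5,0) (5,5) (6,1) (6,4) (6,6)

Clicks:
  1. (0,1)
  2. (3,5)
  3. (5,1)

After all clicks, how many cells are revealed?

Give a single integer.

Answer: 25

Derivation:
Click 1 (0,1) count=0: revealed 24 new [(0,0) (0,1) (0,2) (0,3) (0,4) (0,5) (0,6) (1,0) (1,1) (1,2) (1,3) (1,4) (1,5) (1,6) (2,1) (2,2) (2,3) (2,4) (2,5) (2,6) (3,2) (3,3) (3,4) (3,5)] -> total=24
Click 2 (3,5) count=2: revealed 0 new [(none)] -> total=24
Click 3 (5,1) count=3: revealed 1 new [(5,1)] -> total=25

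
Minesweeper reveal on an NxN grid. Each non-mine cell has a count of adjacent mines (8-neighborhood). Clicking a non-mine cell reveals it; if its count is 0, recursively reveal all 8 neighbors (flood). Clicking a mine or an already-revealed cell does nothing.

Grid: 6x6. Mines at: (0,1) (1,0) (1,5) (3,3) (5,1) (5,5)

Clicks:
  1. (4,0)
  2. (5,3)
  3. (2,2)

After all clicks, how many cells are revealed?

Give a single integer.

Click 1 (4,0) count=1: revealed 1 new [(4,0)] -> total=1
Click 2 (5,3) count=0: revealed 6 new [(4,2) (4,3) (4,4) (5,2) (5,3) (5,4)] -> total=7
Click 3 (2,2) count=1: revealed 1 new [(2,2)] -> total=8

Answer: 8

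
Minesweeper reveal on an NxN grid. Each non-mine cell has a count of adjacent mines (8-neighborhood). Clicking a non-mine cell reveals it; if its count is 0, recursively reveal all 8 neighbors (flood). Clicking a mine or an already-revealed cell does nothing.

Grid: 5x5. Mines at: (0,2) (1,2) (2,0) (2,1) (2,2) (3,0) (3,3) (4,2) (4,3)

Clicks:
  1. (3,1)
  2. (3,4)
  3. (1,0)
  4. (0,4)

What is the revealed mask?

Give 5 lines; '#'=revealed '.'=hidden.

Answer: ...##
#..##
...##
.#..#
.....

Derivation:
Click 1 (3,1) count=5: revealed 1 new [(3,1)] -> total=1
Click 2 (3,4) count=2: revealed 1 new [(3,4)] -> total=2
Click 3 (1,0) count=2: revealed 1 new [(1,0)] -> total=3
Click 4 (0,4) count=0: revealed 6 new [(0,3) (0,4) (1,3) (1,4) (2,3) (2,4)] -> total=9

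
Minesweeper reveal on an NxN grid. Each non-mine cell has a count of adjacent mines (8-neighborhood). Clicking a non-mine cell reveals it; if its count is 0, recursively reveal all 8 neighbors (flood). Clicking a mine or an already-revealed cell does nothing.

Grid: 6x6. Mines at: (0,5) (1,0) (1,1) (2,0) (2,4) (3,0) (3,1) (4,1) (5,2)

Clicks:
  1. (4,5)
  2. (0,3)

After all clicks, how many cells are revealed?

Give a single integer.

Click 1 (4,5) count=0: revealed 9 new [(3,3) (3,4) (3,5) (4,3) (4,4) (4,5) (5,3) (5,4) (5,5)] -> total=9
Click 2 (0,3) count=0: revealed 6 new [(0,2) (0,3) (0,4) (1,2) (1,3) (1,4)] -> total=15

Answer: 15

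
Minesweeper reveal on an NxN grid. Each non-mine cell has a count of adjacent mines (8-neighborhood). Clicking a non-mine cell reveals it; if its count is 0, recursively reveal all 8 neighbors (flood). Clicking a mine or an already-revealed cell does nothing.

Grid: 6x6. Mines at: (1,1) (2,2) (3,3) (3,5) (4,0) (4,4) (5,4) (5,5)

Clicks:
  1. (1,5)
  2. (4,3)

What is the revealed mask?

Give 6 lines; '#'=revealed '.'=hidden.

Click 1 (1,5) count=0: revealed 11 new [(0,2) (0,3) (0,4) (0,5) (1,2) (1,3) (1,4) (1,5) (2,3) (2,4) (2,5)] -> total=11
Click 2 (4,3) count=3: revealed 1 new [(4,3)] -> total=12

Answer: ..####
..####
...###
......
...#..
......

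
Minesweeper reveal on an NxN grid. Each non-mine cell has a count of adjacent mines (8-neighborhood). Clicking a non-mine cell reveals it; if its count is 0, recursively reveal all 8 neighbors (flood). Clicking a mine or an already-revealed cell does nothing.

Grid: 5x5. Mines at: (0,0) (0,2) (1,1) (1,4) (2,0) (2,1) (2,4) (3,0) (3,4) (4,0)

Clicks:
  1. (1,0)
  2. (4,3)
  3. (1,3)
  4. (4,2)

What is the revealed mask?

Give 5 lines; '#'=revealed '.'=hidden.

Click 1 (1,0) count=4: revealed 1 new [(1,0)] -> total=1
Click 2 (4,3) count=1: revealed 1 new [(4,3)] -> total=2
Click 3 (1,3) count=3: revealed 1 new [(1,3)] -> total=3
Click 4 (4,2) count=0: revealed 5 new [(3,1) (3,2) (3,3) (4,1) (4,2)] -> total=8

Answer: .....
#..#.
.....
.###.
.###.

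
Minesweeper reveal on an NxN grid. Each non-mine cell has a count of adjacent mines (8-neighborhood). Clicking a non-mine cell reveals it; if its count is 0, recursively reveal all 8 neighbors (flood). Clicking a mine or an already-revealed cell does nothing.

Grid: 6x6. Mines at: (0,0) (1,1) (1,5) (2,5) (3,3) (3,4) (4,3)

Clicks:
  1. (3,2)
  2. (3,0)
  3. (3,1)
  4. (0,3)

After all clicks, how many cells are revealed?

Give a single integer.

Click 1 (3,2) count=2: revealed 1 new [(3,2)] -> total=1
Click 2 (3,0) count=0: revealed 11 new [(2,0) (2,1) (2,2) (3,0) (3,1) (4,0) (4,1) (4,2) (5,0) (5,1) (5,2)] -> total=12
Click 3 (3,1) count=0: revealed 0 new [(none)] -> total=12
Click 4 (0,3) count=0: revealed 8 new [(0,2) (0,3) (0,4) (1,2) (1,3) (1,4) (2,3) (2,4)] -> total=20

Answer: 20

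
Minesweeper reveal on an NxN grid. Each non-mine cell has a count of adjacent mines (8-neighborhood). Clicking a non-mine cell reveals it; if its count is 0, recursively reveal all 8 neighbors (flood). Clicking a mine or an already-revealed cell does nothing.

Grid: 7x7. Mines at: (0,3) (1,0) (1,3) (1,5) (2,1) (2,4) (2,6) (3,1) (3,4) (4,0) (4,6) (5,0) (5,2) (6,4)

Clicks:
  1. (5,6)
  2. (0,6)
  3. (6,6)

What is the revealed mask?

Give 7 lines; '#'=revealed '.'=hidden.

Click 1 (5,6) count=1: revealed 1 new [(5,6)] -> total=1
Click 2 (0,6) count=1: revealed 1 new [(0,6)] -> total=2
Click 3 (6,6) count=0: revealed 3 new [(5,5) (6,5) (6,6)] -> total=5

Answer: ......#
.......
.......
.......
.......
.....##
.....##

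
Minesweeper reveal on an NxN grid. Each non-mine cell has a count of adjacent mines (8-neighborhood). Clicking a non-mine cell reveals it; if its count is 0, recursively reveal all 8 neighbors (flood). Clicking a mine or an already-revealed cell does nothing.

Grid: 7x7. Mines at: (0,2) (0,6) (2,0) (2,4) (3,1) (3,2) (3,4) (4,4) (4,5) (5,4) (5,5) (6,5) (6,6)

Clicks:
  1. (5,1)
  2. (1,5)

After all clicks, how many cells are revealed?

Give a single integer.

Click 1 (5,1) count=0: revealed 12 new [(4,0) (4,1) (4,2) (4,3) (5,0) (5,1) (5,2) (5,3) (6,0) (6,1) (6,2) (6,3)] -> total=12
Click 2 (1,5) count=2: revealed 1 new [(1,5)] -> total=13

Answer: 13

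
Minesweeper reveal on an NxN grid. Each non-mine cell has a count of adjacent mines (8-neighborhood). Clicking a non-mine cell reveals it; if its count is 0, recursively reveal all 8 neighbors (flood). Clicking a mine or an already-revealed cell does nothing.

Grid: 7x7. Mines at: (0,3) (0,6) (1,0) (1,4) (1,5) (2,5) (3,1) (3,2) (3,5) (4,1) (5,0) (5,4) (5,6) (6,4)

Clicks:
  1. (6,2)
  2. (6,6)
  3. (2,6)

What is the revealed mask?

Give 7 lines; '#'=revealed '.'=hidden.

Click 1 (6,2) count=0: revealed 6 new [(5,1) (5,2) (5,3) (6,1) (6,2) (6,3)] -> total=6
Click 2 (6,6) count=1: revealed 1 new [(6,6)] -> total=7
Click 3 (2,6) count=3: revealed 1 new [(2,6)] -> total=8

Answer: .......
.......
......#
.......
.......
.###...
.###..#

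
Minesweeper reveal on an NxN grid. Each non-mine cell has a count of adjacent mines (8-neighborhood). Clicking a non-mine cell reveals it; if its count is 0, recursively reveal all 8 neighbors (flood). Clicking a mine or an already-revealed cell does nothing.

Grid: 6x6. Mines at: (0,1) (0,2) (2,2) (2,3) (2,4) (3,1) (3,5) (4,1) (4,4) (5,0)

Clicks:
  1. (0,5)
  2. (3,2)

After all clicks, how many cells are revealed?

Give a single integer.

Click 1 (0,5) count=0: revealed 6 new [(0,3) (0,4) (0,5) (1,3) (1,4) (1,5)] -> total=6
Click 2 (3,2) count=4: revealed 1 new [(3,2)] -> total=7

Answer: 7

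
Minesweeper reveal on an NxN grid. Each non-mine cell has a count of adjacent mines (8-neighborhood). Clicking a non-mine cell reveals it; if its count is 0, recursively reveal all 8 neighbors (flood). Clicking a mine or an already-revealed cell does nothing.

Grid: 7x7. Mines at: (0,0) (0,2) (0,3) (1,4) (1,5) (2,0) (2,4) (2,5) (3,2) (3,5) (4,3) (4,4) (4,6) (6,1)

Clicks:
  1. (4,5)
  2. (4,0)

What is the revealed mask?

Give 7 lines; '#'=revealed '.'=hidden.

Click 1 (4,5) count=3: revealed 1 new [(4,5)] -> total=1
Click 2 (4,0) count=0: revealed 6 new [(3,0) (3,1) (4,0) (4,1) (5,0) (5,1)] -> total=7

Answer: .......
.......
.......
##.....
##...#.
##.....
.......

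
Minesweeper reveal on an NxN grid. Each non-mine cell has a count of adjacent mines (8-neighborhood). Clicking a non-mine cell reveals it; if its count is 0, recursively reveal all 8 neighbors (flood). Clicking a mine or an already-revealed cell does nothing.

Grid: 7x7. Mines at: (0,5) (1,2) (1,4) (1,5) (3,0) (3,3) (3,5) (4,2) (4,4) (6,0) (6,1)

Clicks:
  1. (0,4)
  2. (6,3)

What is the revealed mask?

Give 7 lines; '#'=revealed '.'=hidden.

Click 1 (0,4) count=3: revealed 1 new [(0,4)] -> total=1
Click 2 (6,3) count=0: revealed 12 new [(4,5) (4,6) (5,2) (5,3) (5,4) (5,5) (5,6) (6,2) (6,3) (6,4) (6,5) (6,6)] -> total=13

Answer: ....#..
.......
.......
.......
.....##
..#####
..#####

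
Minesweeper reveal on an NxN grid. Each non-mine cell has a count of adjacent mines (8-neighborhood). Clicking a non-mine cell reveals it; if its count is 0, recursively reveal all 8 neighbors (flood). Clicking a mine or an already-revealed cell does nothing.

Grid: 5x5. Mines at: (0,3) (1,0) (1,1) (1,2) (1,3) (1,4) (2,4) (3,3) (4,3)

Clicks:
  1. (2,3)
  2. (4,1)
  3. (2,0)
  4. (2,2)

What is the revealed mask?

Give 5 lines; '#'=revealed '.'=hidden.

Click 1 (2,3) count=5: revealed 1 new [(2,3)] -> total=1
Click 2 (4,1) count=0: revealed 9 new [(2,0) (2,1) (2,2) (3,0) (3,1) (3,2) (4,0) (4,1) (4,2)] -> total=10
Click 3 (2,0) count=2: revealed 0 new [(none)] -> total=10
Click 4 (2,2) count=4: revealed 0 new [(none)] -> total=10

Answer: .....
.....
####.
###..
###..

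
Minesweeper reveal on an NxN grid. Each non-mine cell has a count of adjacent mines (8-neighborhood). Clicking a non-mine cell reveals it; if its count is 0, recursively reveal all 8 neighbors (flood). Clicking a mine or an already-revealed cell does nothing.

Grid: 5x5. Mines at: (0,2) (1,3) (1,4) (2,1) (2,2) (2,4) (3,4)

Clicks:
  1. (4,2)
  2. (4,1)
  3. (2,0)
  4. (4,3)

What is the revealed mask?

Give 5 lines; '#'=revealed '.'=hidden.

Click 1 (4,2) count=0: revealed 8 new [(3,0) (3,1) (3,2) (3,3) (4,0) (4,1) (4,2) (4,3)] -> total=8
Click 2 (4,1) count=0: revealed 0 new [(none)] -> total=8
Click 3 (2,0) count=1: revealed 1 new [(2,0)] -> total=9
Click 4 (4,3) count=1: revealed 0 new [(none)] -> total=9

Answer: .....
.....
#....
####.
####.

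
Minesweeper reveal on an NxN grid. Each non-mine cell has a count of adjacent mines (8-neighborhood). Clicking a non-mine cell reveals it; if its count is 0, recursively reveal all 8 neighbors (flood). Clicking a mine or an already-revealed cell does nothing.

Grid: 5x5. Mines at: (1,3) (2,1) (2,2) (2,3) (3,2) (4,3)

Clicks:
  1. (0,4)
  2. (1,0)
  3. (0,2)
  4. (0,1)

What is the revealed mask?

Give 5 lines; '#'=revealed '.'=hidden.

Click 1 (0,4) count=1: revealed 1 new [(0,4)] -> total=1
Click 2 (1,0) count=1: revealed 1 new [(1,0)] -> total=2
Click 3 (0,2) count=1: revealed 1 new [(0,2)] -> total=3
Click 4 (0,1) count=0: revealed 4 new [(0,0) (0,1) (1,1) (1,2)] -> total=7

Answer: ###.#
###..
.....
.....
.....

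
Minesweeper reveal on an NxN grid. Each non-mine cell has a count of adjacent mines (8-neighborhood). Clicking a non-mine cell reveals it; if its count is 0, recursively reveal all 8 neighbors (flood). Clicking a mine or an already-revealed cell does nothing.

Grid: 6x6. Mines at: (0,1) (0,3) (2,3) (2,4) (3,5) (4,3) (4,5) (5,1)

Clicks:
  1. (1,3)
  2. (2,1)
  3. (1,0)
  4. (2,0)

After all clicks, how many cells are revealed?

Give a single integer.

Click 1 (1,3) count=3: revealed 1 new [(1,3)] -> total=1
Click 2 (2,1) count=0: revealed 12 new [(1,0) (1,1) (1,2) (2,0) (2,1) (2,2) (3,0) (3,1) (3,2) (4,0) (4,1) (4,2)] -> total=13
Click 3 (1,0) count=1: revealed 0 new [(none)] -> total=13
Click 4 (2,0) count=0: revealed 0 new [(none)] -> total=13

Answer: 13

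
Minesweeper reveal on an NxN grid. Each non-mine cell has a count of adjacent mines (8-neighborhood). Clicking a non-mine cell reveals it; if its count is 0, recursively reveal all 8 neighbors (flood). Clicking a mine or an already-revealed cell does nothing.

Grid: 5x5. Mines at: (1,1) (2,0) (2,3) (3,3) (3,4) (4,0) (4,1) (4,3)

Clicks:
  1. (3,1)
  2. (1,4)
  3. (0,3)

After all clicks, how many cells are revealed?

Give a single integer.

Answer: 7

Derivation:
Click 1 (3,1) count=3: revealed 1 new [(3,1)] -> total=1
Click 2 (1,4) count=1: revealed 1 new [(1,4)] -> total=2
Click 3 (0,3) count=0: revealed 5 new [(0,2) (0,3) (0,4) (1,2) (1,3)] -> total=7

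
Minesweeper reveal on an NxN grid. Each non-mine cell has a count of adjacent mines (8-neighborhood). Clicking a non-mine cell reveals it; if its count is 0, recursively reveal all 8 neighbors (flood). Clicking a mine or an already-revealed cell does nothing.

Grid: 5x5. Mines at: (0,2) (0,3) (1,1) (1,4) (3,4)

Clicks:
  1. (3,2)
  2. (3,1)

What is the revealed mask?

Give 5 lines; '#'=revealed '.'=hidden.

Click 1 (3,2) count=0: revealed 12 new [(2,0) (2,1) (2,2) (2,3) (3,0) (3,1) (3,2) (3,3) (4,0) (4,1) (4,2) (4,3)] -> total=12
Click 2 (3,1) count=0: revealed 0 new [(none)] -> total=12

Answer: .....
.....
####.
####.
####.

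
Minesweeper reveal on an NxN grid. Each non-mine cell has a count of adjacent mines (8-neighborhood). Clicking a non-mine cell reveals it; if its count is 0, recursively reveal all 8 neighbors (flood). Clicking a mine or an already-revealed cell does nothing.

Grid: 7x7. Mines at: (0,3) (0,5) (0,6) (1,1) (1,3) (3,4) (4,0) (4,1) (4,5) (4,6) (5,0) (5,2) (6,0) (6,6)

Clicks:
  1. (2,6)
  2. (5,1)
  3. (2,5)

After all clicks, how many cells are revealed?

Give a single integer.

Click 1 (2,6) count=0: revealed 6 new [(1,5) (1,6) (2,5) (2,6) (3,5) (3,6)] -> total=6
Click 2 (5,1) count=5: revealed 1 new [(5,1)] -> total=7
Click 3 (2,5) count=1: revealed 0 new [(none)] -> total=7

Answer: 7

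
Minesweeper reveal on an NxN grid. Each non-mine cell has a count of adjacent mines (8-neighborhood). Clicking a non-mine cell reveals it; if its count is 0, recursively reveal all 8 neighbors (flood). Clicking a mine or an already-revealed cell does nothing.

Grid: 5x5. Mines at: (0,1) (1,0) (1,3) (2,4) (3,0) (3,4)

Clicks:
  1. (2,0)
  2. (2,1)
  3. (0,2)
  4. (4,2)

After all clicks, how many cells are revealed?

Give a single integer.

Answer: 11

Derivation:
Click 1 (2,0) count=2: revealed 1 new [(2,0)] -> total=1
Click 2 (2,1) count=2: revealed 1 new [(2,1)] -> total=2
Click 3 (0,2) count=2: revealed 1 new [(0,2)] -> total=3
Click 4 (4,2) count=0: revealed 8 new [(2,2) (2,3) (3,1) (3,2) (3,3) (4,1) (4,2) (4,3)] -> total=11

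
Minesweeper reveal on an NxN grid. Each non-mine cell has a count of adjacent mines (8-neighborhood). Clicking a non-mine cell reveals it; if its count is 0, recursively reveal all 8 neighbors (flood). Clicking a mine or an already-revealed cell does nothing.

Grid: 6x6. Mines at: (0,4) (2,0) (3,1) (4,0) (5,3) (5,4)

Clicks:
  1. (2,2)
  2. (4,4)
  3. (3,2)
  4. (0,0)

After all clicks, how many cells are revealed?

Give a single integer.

Click 1 (2,2) count=1: revealed 1 new [(2,2)] -> total=1
Click 2 (4,4) count=2: revealed 1 new [(4,4)] -> total=2
Click 3 (3,2) count=1: revealed 1 new [(3,2)] -> total=3
Click 4 (0,0) count=0: revealed 20 new [(0,0) (0,1) (0,2) (0,3) (1,0) (1,1) (1,2) (1,3) (1,4) (1,5) (2,1) (2,3) (2,4) (2,5) (3,3) (3,4) (3,5) (4,2) (4,3) (4,5)] -> total=23

Answer: 23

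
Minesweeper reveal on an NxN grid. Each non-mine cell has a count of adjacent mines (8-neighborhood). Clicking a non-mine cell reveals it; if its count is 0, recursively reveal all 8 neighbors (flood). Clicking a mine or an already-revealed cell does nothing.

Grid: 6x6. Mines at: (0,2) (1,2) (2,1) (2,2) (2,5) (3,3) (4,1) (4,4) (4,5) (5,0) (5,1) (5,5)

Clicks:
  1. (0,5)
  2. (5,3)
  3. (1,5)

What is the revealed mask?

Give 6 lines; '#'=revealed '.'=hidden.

Answer: ...###
...###
......
......
......
...#..

Derivation:
Click 1 (0,5) count=0: revealed 6 new [(0,3) (0,4) (0,5) (1,3) (1,4) (1,5)] -> total=6
Click 2 (5,3) count=1: revealed 1 new [(5,3)] -> total=7
Click 3 (1,5) count=1: revealed 0 new [(none)] -> total=7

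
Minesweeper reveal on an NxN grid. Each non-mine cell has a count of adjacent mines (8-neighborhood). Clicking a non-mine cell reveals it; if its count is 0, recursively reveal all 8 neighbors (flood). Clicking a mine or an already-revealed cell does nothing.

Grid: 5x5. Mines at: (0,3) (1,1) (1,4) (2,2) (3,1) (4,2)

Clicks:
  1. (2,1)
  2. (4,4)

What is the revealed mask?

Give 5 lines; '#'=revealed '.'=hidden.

Answer: .....
.....
.#.##
...##
...##

Derivation:
Click 1 (2,1) count=3: revealed 1 new [(2,1)] -> total=1
Click 2 (4,4) count=0: revealed 6 new [(2,3) (2,4) (3,3) (3,4) (4,3) (4,4)] -> total=7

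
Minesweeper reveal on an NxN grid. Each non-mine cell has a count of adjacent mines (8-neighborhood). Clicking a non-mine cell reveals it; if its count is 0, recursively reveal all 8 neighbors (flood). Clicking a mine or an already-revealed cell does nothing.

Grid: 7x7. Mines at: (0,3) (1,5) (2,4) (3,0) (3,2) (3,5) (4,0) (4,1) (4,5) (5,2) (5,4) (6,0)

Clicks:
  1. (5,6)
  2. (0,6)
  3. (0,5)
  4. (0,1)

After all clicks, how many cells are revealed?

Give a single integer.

Click 1 (5,6) count=1: revealed 1 new [(5,6)] -> total=1
Click 2 (0,6) count=1: revealed 1 new [(0,6)] -> total=2
Click 3 (0,5) count=1: revealed 1 new [(0,5)] -> total=3
Click 4 (0,1) count=0: revealed 9 new [(0,0) (0,1) (0,2) (1,0) (1,1) (1,2) (2,0) (2,1) (2,2)] -> total=12

Answer: 12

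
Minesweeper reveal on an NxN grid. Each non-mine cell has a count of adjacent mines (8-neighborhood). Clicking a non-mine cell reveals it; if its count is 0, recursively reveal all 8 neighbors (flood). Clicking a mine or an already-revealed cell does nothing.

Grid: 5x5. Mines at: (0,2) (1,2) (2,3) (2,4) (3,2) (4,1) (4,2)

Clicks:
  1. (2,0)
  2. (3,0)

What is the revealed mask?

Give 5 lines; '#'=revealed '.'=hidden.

Answer: ##...
##...
##...
##...
.....

Derivation:
Click 1 (2,0) count=0: revealed 8 new [(0,0) (0,1) (1,0) (1,1) (2,0) (2,1) (3,0) (3,1)] -> total=8
Click 2 (3,0) count=1: revealed 0 new [(none)] -> total=8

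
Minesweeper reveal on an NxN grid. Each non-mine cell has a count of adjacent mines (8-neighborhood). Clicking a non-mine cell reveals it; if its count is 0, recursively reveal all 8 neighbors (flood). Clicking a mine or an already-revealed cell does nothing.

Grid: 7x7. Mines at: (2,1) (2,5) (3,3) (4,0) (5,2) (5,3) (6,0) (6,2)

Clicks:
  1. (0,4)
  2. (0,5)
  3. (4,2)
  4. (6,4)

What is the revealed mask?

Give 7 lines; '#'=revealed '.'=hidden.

Answer: #######
#######
..###..
.......
..#....
.......
....#..

Derivation:
Click 1 (0,4) count=0: revealed 17 new [(0,0) (0,1) (0,2) (0,3) (0,4) (0,5) (0,6) (1,0) (1,1) (1,2) (1,3) (1,4) (1,5) (1,6) (2,2) (2,3) (2,4)] -> total=17
Click 2 (0,5) count=0: revealed 0 new [(none)] -> total=17
Click 3 (4,2) count=3: revealed 1 new [(4,2)] -> total=18
Click 4 (6,4) count=1: revealed 1 new [(6,4)] -> total=19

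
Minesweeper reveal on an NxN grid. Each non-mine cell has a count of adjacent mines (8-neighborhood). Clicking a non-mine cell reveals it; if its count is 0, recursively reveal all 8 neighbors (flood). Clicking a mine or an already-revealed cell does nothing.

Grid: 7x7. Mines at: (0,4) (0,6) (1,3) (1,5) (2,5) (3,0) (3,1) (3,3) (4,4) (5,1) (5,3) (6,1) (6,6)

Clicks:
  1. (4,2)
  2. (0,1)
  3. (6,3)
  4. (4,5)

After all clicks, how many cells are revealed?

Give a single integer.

Click 1 (4,2) count=4: revealed 1 new [(4,2)] -> total=1
Click 2 (0,1) count=0: revealed 9 new [(0,0) (0,1) (0,2) (1,0) (1,1) (1,2) (2,0) (2,1) (2,2)] -> total=10
Click 3 (6,3) count=1: revealed 1 new [(6,3)] -> total=11
Click 4 (4,5) count=1: revealed 1 new [(4,5)] -> total=12

Answer: 12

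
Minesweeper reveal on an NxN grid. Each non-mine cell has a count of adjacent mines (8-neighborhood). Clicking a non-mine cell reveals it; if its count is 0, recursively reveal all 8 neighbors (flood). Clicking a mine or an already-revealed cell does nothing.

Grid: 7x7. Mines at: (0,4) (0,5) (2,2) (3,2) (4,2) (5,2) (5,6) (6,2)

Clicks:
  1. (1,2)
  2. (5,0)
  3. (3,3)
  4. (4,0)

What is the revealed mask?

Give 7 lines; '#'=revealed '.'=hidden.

Click 1 (1,2) count=1: revealed 1 new [(1,2)] -> total=1
Click 2 (5,0) count=0: revealed 17 new [(0,0) (0,1) (0,2) (0,3) (1,0) (1,1) (1,3) (2,0) (2,1) (3,0) (3,1) (4,0) (4,1) (5,0) (5,1) (6,0) (6,1)] -> total=18
Click 3 (3,3) count=3: revealed 1 new [(3,3)] -> total=19
Click 4 (4,0) count=0: revealed 0 new [(none)] -> total=19

Answer: ####...
####...
##.....
##.#...
##.....
##.....
##.....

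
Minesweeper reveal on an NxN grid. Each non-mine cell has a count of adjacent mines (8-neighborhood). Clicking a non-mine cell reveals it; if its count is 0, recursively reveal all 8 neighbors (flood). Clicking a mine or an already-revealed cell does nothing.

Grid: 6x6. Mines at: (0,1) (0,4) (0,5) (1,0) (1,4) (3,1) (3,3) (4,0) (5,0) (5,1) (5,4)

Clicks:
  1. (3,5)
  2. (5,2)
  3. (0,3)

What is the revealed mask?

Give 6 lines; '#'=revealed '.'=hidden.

Click 1 (3,5) count=0: revealed 6 new [(2,4) (2,5) (3,4) (3,5) (4,4) (4,5)] -> total=6
Click 2 (5,2) count=1: revealed 1 new [(5,2)] -> total=7
Click 3 (0,3) count=2: revealed 1 new [(0,3)] -> total=8

Answer: ...#..
......
....##
....##
....##
..#...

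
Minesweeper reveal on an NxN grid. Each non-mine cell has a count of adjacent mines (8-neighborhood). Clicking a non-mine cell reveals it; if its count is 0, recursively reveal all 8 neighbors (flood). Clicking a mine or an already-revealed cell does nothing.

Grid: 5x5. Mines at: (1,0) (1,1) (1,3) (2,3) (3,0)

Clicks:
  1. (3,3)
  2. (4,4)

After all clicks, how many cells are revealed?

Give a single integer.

Answer: 8

Derivation:
Click 1 (3,3) count=1: revealed 1 new [(3,3)] -> total=1
Click 2 (4,4) count=0: revealed 7 new [(3,1) (3,2) (3,4) (4,1) (4,2) (4,3) (4,4)] -> total=8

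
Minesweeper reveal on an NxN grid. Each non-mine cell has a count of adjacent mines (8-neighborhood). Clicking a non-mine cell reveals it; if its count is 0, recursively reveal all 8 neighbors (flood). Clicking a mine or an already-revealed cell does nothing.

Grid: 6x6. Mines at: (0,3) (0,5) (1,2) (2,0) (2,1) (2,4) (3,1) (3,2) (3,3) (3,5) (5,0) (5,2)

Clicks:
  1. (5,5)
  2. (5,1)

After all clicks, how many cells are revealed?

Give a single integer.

Click 1 (5,5) count=0: revealed 6 new [(4,3) (4,4) (4,5) (5,3) (5,4) (5,5)] -> total=6
Click 2 (5,1) count=2: revealed 1 new [(5,1)] -> total=7

Answer: 7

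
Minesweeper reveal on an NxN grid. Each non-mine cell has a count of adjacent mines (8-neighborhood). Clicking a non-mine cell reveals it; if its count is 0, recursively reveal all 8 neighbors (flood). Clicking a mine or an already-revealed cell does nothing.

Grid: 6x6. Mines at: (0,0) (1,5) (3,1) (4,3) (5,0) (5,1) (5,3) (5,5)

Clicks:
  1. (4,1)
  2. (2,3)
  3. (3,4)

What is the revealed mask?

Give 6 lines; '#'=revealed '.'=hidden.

Answer: .####.
.####.
.####.
..###.
.#....
......

Derivation:
Click 1 (4,1) count=3: revealed 1 new [(4,1)] -> total=1
Click 2 (2,3) count=0: revealed 15 new [(0,1) (0,2) (0,3) (0,4) (1,1) (1,2) (1,3) (1,4) (2,1) (2,2) (2,3) (2,4) (3,2) (3,3) (3,4)] -> total=16
Click 3 (3,4) count=1: revealed 0 new [(none)] -> total=16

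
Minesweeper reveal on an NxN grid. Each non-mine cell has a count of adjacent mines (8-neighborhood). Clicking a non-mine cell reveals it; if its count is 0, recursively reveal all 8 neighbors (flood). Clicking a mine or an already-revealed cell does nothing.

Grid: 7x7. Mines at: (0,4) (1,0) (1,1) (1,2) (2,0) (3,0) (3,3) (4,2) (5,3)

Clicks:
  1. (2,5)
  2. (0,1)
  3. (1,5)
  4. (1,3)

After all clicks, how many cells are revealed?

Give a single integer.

Answer: 22

Derivation:
Click 1 (2,5) count=0: revealed 20 new [(0,5) (0,6) (1,4) (1,5) (1,6) (2,4) (2,5) (2,6) (3,4) (3,5) (3,6) (4,4) (4,5) (4,6) (5,4) (5,5) (5,6) (6,4) (6,5) (6,6)] -> total=20
Click 2 (0,1) count=3: revealed 1 new [(0,1)] -> total=21
Click 3 (1,5) count=1: revealed 0 new [(none)] -> total=21
Click 4 (1,3) count=2: revealed 1 new [(1,3)] -> total=22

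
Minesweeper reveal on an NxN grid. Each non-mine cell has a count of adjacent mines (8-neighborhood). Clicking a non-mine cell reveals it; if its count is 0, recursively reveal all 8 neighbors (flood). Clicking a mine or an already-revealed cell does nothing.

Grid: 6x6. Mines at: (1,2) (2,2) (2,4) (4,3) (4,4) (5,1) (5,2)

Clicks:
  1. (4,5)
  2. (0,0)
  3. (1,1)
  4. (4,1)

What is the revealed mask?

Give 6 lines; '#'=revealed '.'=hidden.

Answer: ##....
##....
##....
##....
##...#
......

Derivation:
Click 1 (4,5) count=1: revealed 1 new [(4,5)] -> total=1
Click 2 (0,0) count=0: revealed 10 new [(0,0) (0,1) (1,0) (1,1) (2,0) (2,1) (3,0) (3,1) (4,0) (4,1)] -> total=11
Click 3 (1,1) count=2: revealed 0 new [(none)] -> total=11
Click 4 (4,1) count=2: revealed 0 new [(none)] -> total=11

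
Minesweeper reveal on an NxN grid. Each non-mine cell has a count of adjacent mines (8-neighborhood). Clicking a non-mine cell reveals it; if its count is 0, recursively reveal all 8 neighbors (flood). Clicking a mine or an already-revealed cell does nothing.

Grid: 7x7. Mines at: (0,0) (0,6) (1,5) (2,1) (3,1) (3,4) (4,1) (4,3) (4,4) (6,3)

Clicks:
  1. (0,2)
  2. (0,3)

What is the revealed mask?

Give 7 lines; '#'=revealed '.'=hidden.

Answer: .####..
.####..
..###..
.......
.......
.......
.......

Derivation:
Click 1 (0,2) count=0: revealed 11 new [(0,1) (0,2) (0,3) (0,4) (1,1) (1,2) (1,3) (1,4) (2,2) (2,3) (2,4)] -> total=11
Click 2 (0,3) count=0: revealed 0 new [(none)] -> total=11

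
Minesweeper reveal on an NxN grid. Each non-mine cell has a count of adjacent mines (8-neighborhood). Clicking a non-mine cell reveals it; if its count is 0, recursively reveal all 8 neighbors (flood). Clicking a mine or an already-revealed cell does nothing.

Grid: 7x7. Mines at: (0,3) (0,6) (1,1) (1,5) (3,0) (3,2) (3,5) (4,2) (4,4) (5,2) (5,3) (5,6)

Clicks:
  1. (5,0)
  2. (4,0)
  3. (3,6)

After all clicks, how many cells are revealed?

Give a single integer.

Answer: 7

Derivation:
Click 1 (5,0) count=0: revealed 6 new [(4,0) (4,1) (5,0) (5,1) (6,0) (6,1)] -> total=6
Click 2 (4,0) count=1: revealed 0 new [(none)] -> total=6
Click 3 (3,6) count=1: revealed 1 new [(3,6)] -> total=7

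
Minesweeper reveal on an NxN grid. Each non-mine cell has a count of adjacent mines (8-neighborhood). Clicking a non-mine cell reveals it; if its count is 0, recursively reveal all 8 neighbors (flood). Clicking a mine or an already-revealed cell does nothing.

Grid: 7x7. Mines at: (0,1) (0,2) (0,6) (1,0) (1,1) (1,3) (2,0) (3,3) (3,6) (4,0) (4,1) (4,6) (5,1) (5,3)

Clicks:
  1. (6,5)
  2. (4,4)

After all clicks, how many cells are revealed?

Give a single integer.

Answer: 7

Derivation:
Click 1 (6,5) count=0: revealed 6 new [(5,4) (5,5) (5,6) (6,4) (6,5) (6,6)] -> total=6
Click 2 (4,4) count=2: revealed 1 new [(4,4)] -> total=7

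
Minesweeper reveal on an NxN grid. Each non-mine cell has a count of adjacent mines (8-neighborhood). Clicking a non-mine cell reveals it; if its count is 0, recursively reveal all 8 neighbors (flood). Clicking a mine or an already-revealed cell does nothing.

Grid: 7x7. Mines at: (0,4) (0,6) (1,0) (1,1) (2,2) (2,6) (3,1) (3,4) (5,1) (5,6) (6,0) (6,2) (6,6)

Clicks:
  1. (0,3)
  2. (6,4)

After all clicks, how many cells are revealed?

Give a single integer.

Answer: 10

Derivation:
Click 1 (0,3) count=1: revealed 1 new [(0,3)] -> total=1
Click 2 (6,4) count=0: revealed 9 new [(4,3) (4,4) (4,5) (5,3) (5,4) (5,5) (6,3) (6,4) (6,5)] -> total=10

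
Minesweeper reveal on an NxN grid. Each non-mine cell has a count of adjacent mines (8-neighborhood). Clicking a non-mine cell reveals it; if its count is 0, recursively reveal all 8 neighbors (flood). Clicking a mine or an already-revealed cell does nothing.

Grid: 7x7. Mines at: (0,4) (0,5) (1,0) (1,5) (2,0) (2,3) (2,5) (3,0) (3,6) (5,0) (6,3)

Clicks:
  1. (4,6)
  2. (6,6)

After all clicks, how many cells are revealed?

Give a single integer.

Click 1 (4,6) count=1: revealed 1 new [(4,6)] -> total=1
Click 2 (6,6) count=0: revealed 19 new [(3,1) (3,2) (3,3) (3,4) (3,5) (4,1) (4,2) (4,3) (4,4) (4,5) (5,1) (5,2) (5,3) (5,4) (5,5) (5,6) (6,4) (6,5) (6,6)] -> total=20

Answer: 20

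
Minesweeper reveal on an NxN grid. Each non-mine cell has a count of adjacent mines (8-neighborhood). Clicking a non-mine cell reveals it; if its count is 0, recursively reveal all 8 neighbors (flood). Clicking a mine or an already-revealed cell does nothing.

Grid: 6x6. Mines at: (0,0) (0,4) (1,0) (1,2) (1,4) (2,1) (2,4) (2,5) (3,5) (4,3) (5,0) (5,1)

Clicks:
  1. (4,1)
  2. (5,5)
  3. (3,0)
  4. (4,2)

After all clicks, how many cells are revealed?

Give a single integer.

Answer: 7

Derivation:
Click 1 (4,1) count=2: revealed 1 new [(4,1)] -> total=1
Click 2 (5,5) count=0: revealed 4 new [(4,4) (4,5) (5,4) (5,5)] -> total=5
Click 3 (3,0) count=1: revealed 1 new [(3,0)] -> total=6
Click 4 (4,2) count=2: revealed 1 new [(4,2)] -> total=7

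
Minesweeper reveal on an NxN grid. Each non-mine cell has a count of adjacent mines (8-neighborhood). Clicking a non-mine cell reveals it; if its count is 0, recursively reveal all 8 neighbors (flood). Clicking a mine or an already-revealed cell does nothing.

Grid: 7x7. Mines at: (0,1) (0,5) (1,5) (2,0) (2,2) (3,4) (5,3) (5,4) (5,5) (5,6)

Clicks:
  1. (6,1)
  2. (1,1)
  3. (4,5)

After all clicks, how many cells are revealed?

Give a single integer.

Click 1 (6,1) count=0: revealed 12 new [(3,0) (3,1) (3,2) (4,0) (4,1) (4,2) (5,0) (5,1) (5,2) (6,0) (6,1) (6,2)] -> total=12
Click 2 (1,1) count=3: revealed 1 new [(1,1)] -> total=13
Click 3 (4,5) count=4: revealed 1 new [(4,5)] -> total=14

Answer: 14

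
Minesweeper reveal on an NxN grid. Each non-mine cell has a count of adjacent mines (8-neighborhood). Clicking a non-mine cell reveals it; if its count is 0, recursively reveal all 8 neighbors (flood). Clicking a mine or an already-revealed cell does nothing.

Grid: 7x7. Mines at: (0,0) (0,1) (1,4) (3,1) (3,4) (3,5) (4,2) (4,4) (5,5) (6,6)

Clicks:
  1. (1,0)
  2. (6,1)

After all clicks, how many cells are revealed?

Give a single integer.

Answer: 13

Derivation:
Click 1 (1,0) count=2: revealed 1 new [(1,0)] -> total=1
Click 2 (6,1) count=0: revealed 12 new [(4,0) (4,1) (5,0) (5,1) (5,2) (5,3) (5,4) (6,0) (6,1) (6,2) (6,3) (6,4)] -> total=13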